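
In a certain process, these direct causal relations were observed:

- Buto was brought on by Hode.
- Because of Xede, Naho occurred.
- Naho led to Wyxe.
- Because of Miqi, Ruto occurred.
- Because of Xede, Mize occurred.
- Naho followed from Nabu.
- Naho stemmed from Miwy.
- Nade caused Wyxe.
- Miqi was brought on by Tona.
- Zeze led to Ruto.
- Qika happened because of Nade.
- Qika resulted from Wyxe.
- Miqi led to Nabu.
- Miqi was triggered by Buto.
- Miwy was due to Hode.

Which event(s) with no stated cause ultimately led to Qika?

Hode, Nade, Tona, Xede

Tracing upstream from Qika: Qika ← Wyxe ← Naho ← Miwy ← Hode.
A separate upstream branch: Qika ← Nade.
A separate upstream branch: Qika ← Wyxe ← Naho ← Nabu ← Miqi ← Tona.
A separate upstream branch: Qika ← Wyxe ← Naho ← Xede.
Each of those chain origins has no stated cause.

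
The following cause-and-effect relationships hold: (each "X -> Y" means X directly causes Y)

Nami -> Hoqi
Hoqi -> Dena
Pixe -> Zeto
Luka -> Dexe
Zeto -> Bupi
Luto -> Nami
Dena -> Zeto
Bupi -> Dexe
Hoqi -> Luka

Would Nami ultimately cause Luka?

Yes

There is a causal chain: Nami → Hoqi → Luka.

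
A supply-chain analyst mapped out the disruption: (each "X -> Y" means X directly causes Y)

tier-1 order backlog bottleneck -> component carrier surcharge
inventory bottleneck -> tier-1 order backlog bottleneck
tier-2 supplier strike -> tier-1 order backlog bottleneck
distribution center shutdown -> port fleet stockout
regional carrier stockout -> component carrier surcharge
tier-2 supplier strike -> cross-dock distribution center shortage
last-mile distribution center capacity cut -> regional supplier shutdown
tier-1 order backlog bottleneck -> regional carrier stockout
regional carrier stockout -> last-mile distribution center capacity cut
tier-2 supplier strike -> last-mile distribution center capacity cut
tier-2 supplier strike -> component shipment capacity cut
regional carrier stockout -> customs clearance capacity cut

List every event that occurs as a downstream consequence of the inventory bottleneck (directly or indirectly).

Direct effects: the tier-1 order backlog bottleneck.
2 steps out: the regional carrier stockout, the component carrier surcharge.
3 steps out: the customs clearance capacity cut, the last-mile distribution center capacity cut.
4 steps out: the regional supplier shutdown.
Not reachable from it: the tier-2 supplier strike, the cross-dock distribution center shortage, the component shipment capacity cut, the distribution center shutdown, the port fleet stockout.

the component carrier surcharge, the customs clearance capacity cut, the last-mile distribution center capacity cut, the regional carrier stockout, the regional supplier shutdown, the tier-1 order backlog bottleneck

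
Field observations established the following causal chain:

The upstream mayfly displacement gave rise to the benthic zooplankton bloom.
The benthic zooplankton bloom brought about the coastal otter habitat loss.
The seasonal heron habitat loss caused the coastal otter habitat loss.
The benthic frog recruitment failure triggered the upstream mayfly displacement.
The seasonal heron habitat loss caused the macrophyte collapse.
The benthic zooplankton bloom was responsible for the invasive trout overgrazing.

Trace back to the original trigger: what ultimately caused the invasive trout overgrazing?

Tracing upstream from the invasive trout overgrazing: the invasive trout overgrazing ← the benthic zooplankton bloom ← the upstream mayfly displacement ← the benthic frog recruitment failure.
The benthic frog recruitment failure has no stated cause, so it is the root.

the benthic frog recruitment failure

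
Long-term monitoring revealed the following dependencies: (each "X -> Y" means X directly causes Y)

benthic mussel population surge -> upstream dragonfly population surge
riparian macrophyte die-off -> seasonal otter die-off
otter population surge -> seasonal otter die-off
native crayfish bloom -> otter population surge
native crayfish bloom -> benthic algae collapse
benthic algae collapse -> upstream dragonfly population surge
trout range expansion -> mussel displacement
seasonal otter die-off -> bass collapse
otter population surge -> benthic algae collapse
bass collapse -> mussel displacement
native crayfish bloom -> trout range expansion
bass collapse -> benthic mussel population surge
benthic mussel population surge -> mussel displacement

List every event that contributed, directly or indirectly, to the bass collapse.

the native crayfish bloom, the otter population surge, the riparian macrophyte die-off, the seasonal otter die-off

Immediate cause of the bass collapse: the seasonal otter die-off.
Further upstream: the native crayfish bloom, the otter population surge, the riparian macrophyte die-off.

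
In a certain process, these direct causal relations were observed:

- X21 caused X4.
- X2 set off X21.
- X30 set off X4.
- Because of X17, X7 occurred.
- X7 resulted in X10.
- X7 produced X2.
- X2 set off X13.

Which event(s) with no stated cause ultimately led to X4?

X17, X30

Tracing upstream from X4: X4 ← X21 ← X2 ← X7 ← X17.
A separate upstream branch: X4 ← X30.
Each of those chain origins has no stated cause.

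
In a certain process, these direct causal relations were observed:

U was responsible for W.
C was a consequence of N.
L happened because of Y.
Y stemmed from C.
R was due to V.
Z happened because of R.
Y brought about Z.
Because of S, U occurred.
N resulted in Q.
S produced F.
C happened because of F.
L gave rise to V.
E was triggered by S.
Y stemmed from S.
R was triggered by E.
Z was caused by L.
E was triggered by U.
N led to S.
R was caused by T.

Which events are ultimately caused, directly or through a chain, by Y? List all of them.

Direct effects: L, Z.
2 steps out: V.
3 steps out: R.
Not reachable from it: N, S, U, E, F, W, C, Q, T.

L, R, V, Z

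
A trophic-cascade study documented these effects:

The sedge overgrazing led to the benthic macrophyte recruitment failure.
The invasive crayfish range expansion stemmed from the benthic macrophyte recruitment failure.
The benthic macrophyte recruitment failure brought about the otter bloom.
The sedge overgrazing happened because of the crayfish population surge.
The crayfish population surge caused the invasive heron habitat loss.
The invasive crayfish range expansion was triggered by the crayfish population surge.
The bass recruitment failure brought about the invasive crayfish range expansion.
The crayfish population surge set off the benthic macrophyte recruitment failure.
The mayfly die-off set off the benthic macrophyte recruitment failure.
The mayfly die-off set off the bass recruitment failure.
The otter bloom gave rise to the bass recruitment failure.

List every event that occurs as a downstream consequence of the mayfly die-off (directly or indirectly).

the bass recruitment failure, the benthic macrophyte recruitment failure, the invasive crayfish range expansion, the otter bloom

Direct effects: the benthic macrophyte recruitment failure, the bass recruitment failure.
2 steps out: the otter bloom, the invasive crayfish range expansion.
Not reachable from it: the crayfish population surge, the sedge overgrazing, the invasive heron habitat loss.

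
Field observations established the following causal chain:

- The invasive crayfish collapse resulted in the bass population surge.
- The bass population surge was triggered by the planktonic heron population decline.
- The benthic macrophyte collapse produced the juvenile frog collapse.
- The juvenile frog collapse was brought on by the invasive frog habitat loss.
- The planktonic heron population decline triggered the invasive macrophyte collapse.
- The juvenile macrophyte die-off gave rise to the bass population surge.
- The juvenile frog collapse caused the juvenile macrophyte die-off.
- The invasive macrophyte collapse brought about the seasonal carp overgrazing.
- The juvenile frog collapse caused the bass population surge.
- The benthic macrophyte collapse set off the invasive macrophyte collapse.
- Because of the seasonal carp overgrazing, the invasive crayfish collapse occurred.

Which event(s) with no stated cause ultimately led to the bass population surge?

Tracing upstream from the bass population surge: the bass population surge ← the planktonic heron population decline.
A separate upstream branch: the bass population surge ← the juvenile frog collapse ← the benthic macrophyte collapse.
A separate upstream branch: the bass population surge ← the juvenile frog collapse ← the invasive frog habitat loss.
Each of those chain origins has no stated cause.

the benthic macrophyte collapse, the invasive frog habitat loss, the planktonic heron population decline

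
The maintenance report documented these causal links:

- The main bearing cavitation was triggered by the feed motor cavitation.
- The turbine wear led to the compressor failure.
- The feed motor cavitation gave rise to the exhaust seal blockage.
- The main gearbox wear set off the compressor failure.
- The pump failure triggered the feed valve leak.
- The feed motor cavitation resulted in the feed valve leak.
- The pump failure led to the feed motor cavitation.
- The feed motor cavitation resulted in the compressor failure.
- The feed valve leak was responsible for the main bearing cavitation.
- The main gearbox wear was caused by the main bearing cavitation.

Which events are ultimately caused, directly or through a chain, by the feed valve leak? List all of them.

Direct effects: the main bearing cavitation.
2 steps out: the main gearbox wear.
3 steps out: the compressor failure.
Not reachable from it: the pump failure, the feed motor cavitation, the exhaust seal blockage, the turbine wear.

the compressor failure, the main bearing cavitation, the main gearbox wear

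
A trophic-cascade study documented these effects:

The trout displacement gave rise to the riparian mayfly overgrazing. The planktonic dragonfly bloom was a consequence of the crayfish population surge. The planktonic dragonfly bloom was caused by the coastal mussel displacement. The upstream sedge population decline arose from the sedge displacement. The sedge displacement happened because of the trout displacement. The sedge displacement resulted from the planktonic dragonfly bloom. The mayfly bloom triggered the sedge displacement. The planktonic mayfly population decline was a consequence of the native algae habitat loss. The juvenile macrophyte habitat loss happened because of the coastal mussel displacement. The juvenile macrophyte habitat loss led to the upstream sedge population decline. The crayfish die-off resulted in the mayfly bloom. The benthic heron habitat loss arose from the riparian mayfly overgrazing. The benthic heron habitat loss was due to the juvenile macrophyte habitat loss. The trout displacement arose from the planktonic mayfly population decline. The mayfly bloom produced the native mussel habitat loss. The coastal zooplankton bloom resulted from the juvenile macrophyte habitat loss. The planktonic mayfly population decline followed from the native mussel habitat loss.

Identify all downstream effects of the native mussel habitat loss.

Direct effects: the planktonic mayfly population decline.
2 steps out: the trout displacement.
3 steps out: the riparian mayfly overgrazing, the sedge displacement.
4 steps out: the benthic heron habitat loss, the upstream sedge population decline.
Not reachable from it: the crayfish die-off, the native algae habitat loss, the crayfish population surge, the mayfly bloom, the coastal mussel displacement, the juvenile macrophyte habitat loss, the coastal zooplankton bloom, the planktonic dragonfly bloom.

the benthic heron habitat loss, the planktonic mayfly population decline, the riparian mayfly overgrazing, the sedge displacement, the trout displacement, the upstream sedge population decline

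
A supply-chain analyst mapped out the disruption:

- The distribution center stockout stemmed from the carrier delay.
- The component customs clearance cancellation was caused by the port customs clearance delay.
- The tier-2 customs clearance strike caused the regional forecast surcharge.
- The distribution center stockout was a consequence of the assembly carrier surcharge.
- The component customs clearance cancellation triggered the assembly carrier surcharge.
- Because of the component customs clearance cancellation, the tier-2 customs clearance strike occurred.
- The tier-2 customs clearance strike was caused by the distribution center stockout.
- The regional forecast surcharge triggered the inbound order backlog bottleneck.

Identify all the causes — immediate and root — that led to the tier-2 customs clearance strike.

the assembly carrier surcharge, the carrier delay, the component customs clearance cancellation, the distribution center stockout, the port customs clearance delay

Immediate causes of the tier-2 customs clearance strike: the component customs clearance cancellation, the distribution center stockout.
Further upstream: the port customs clearance delay, the assembly carrier surcharge, the carrier delay.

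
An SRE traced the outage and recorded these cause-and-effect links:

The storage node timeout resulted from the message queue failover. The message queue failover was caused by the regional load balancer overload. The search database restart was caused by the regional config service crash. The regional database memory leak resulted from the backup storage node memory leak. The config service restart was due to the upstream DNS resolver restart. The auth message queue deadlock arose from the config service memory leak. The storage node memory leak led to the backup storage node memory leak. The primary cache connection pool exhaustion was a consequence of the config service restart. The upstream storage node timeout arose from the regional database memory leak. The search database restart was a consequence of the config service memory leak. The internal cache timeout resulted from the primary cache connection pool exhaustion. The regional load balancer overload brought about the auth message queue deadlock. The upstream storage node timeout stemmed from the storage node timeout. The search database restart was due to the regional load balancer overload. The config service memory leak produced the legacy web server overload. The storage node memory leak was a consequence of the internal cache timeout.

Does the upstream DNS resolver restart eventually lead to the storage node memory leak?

There is a causal chain: the upstream DNS resolver restart → the config service restart → the primary cache connection pool exhaustion → the internal cache timeout → the storage node memory leak.

Yes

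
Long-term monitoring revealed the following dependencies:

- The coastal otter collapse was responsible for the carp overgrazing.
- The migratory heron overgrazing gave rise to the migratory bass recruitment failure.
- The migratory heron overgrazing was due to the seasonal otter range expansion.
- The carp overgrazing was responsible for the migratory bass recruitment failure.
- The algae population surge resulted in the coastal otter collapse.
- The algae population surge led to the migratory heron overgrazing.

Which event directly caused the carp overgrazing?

Upstream contributors include the algae population surge, but only the coastal otter collapse feeds directly into the carp overgrazing.

the coastal otter collapse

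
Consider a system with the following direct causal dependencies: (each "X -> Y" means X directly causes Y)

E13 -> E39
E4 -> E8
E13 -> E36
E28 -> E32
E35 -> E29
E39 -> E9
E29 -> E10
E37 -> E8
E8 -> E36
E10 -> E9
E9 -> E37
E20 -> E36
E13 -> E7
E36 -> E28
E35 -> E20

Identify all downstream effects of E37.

E28, E32, E36, E8

Direct effects: E8.
2 steps out: E36.
3 steps out: E28.
4 steps out: E32.
Not reachable from it: E13, E7, E35, E39, E29, E20, E10, E9, E4.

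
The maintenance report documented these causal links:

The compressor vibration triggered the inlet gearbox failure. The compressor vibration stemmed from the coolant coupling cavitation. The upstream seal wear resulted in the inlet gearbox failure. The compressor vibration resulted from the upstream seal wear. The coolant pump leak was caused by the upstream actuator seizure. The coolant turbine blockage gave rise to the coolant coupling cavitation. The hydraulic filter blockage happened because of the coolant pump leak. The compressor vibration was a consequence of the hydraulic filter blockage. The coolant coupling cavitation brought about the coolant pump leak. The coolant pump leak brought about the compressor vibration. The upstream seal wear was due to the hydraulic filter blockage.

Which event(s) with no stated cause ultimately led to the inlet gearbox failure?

the coolant turbine blockage, the upstream actuator seizure

Tracing upstream from the inlet gearbox failure: the inlet gearbox failure ← the compressor vibration ← the coolant coupling cavitation ← the coolant turbine blockage.
A separate upstream branch: the inlet gearbox failure ← the compressor vibration ← the coolant pump leak ← the upstream actuator seizure.
Each of those chain origins has no stated cause.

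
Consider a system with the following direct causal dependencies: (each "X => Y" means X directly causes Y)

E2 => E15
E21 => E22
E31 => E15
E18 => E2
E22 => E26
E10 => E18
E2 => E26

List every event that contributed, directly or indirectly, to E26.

E10, E18, E2, E21, E22

Immediate causes of E26: E2, E22.
Further upstream: E10, E21, E18.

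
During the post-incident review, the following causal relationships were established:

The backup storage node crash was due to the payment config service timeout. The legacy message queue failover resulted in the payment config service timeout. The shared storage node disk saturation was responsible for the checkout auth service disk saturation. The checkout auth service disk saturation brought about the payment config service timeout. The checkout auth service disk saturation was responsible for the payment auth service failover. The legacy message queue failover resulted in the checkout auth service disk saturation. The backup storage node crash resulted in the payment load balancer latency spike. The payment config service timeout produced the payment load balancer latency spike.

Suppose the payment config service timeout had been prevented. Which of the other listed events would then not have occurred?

the backup storage node crash, the payment load balancer latency spike

Downstream of the payment config service timeout: the backup storage node crash, the payment load balancer latency spike.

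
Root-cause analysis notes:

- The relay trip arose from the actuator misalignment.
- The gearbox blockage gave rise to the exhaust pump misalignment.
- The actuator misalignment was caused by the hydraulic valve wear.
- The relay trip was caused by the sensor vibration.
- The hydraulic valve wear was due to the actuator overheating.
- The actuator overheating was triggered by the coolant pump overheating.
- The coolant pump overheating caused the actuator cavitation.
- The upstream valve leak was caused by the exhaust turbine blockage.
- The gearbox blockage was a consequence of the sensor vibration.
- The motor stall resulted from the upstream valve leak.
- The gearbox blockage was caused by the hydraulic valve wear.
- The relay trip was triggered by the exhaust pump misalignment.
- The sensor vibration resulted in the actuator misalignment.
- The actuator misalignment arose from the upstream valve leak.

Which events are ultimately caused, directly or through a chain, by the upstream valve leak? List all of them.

the actuator misalignment, the motor stall, the relay trip

Direct effects: the motor stall, the actuator misalignment.
2 steps out: the relay trip.
Not reachable from it: the coolant pump overheating, the actuator overheating, the actuator cavitation, the sensor vibration, the hydraulic valve wear, the exhaust turbine blockage, the gearbox blockage, the exhaust pump misalignment.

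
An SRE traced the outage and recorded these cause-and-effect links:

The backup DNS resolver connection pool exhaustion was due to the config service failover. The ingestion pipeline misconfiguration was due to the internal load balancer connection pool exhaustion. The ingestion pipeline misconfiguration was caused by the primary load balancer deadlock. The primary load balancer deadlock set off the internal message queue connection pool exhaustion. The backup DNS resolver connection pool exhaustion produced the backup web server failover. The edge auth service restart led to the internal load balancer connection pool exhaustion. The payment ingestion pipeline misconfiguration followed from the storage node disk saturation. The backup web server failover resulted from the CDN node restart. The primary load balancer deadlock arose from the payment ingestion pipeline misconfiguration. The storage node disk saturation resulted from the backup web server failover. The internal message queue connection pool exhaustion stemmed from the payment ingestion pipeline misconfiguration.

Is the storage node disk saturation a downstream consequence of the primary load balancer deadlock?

The primary load balancer deadlock leads to the internal message queue connection pool exhaustion, the ingestion pipeline misconfiguration; the storage node disk saturation is not among them.

No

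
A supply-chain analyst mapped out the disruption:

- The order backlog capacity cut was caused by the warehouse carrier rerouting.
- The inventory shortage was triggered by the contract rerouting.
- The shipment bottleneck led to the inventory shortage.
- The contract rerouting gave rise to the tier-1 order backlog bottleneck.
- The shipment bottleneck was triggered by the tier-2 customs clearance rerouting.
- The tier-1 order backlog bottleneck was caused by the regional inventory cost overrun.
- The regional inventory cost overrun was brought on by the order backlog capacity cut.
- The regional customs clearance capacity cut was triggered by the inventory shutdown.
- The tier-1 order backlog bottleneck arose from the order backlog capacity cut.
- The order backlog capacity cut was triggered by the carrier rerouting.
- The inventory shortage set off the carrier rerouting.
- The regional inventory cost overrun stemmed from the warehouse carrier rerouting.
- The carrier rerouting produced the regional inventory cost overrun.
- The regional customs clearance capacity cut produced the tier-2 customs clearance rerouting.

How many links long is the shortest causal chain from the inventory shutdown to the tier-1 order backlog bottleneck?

7

Shortest chain: the inventory shutdown → the regional customs clearance capacity cut → the tier-2 customs clearance rerouting → the shipment bottleneck → the inventory shortage → the carrier rerouting → the order backlog capacity cut → the tier-1 order backlog bottleneck.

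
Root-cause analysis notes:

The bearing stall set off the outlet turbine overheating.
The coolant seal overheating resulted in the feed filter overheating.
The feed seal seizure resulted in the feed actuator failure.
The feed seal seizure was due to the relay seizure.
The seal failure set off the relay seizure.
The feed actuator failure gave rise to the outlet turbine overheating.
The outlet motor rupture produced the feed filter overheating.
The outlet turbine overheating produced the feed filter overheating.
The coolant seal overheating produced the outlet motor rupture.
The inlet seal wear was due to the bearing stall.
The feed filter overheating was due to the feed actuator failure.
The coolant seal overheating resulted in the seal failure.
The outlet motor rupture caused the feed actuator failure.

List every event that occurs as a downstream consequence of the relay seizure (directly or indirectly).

Direct effects: the feed seal seizure.
2 steps out: the feed actuator failure.
3 steps out: the outlet turbine overheating, the feed filter overheating.
Not reachable from it: the bearing stall, the inlet seal wear, the coolant seal overheating, the seal failure, the outlet motor rupture.

the feed actuator failure, the feed filter overheating, the feed seal seizure, the outlet turbine overheating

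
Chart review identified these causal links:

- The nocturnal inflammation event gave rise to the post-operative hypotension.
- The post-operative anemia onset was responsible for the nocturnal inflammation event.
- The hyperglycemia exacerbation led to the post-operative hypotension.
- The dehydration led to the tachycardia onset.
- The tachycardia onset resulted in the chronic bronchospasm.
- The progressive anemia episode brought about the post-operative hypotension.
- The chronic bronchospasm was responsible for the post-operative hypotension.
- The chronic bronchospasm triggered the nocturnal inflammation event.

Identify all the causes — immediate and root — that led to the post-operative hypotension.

the chronic bronchospasm, the dehydration, the hyperglycemia exacerbation, the nocturnal inflammation event, the post-operative anemia onset, the progressive anemia episode, the tachycardia onset

Immediate causes of the post-operative hypotension: the progressive anemia episode, the chronic bronchospasm, the hyperglycemia exacerbation, the nocturnal inflammation event.
Further upstream: the dehydration, the tachycardia onset, the post-operative anemia onset.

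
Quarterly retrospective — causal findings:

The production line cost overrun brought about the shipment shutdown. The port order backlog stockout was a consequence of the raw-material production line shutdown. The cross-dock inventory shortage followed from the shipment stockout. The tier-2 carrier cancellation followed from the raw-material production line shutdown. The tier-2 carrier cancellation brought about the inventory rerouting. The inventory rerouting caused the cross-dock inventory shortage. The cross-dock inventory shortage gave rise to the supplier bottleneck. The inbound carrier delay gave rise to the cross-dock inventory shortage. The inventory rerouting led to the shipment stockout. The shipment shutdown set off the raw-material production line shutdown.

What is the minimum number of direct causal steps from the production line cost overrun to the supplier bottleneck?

Shortest chain: the production line cost overrun → the shipment shutdown → the raw-material production line shutdown → the tier-2 carrier cancellation → the inventory rerouting → the cross-dock inventory shortage → the supplier bottleneck.

6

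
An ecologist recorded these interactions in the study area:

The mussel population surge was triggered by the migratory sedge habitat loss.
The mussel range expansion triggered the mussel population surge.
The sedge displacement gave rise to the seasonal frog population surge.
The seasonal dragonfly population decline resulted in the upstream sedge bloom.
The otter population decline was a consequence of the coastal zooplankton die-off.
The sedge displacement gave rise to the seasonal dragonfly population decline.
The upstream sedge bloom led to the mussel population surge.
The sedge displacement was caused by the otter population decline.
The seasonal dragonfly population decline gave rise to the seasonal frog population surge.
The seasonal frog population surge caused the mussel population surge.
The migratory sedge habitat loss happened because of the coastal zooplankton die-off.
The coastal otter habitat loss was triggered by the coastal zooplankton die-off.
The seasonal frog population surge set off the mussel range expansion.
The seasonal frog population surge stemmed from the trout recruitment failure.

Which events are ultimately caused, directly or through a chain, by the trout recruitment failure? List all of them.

the mussel population surge, the mussel range expansion, the seasonal frog population surge

Direct effects: the seasonal frog population surge.
2 steps out: the mussel range expansion, the mussel population surge.
Not reachable from it: the coastal zooplankton die-off, the coastal otter habitat loss, the otter population decline, the sedge displacement, the seasonal dragonfly population decline, the upstream sedge bloom, the migratory sedge habitat loss.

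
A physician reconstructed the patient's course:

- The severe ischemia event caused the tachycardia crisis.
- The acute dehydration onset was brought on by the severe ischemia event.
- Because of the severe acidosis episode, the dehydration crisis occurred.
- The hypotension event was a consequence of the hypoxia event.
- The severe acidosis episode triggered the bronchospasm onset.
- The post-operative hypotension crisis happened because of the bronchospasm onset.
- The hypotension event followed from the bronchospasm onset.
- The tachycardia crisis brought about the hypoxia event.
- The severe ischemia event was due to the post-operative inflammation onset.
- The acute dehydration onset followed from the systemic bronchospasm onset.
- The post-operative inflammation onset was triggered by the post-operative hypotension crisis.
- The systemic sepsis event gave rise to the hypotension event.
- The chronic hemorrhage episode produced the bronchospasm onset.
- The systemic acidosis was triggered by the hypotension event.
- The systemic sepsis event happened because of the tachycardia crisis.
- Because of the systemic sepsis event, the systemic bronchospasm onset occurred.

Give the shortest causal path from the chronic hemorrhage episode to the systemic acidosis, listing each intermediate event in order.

the chronic hemorrhage episode → the bronchospasm onset
the bronchospasm onset → the hypotension event
the hypotension event → the systemic acidosis
Length: 3 steps.

the chronic hemorrhage episode → the bronchospasm onset → the hypotension event → the systemic acidosis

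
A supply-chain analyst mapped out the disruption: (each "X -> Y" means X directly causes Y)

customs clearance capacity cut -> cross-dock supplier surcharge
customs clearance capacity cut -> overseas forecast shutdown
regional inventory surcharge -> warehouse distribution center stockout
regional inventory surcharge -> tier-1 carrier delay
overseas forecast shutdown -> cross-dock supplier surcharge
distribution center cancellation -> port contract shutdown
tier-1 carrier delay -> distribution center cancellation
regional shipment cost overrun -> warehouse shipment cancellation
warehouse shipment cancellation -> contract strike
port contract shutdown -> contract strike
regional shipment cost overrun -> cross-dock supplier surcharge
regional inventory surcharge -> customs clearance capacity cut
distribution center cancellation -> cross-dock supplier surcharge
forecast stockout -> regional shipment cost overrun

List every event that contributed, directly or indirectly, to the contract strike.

the distribution center cancellation, the forecast stockout, the port contract shutdown, the regional inventory surcharge, the regional shipment cost overrun, the tier-1 carrier delay, the warehouse shipment cancellation

Immediate causes of the contract strike: the port contract shutdown, the warehouse shipment cancellation.
Further upstream: the regional inventory surcharge, the forecast stockout, the tier-1 carrier delay, the regional shipment cost overrun, the distribution center cancellation.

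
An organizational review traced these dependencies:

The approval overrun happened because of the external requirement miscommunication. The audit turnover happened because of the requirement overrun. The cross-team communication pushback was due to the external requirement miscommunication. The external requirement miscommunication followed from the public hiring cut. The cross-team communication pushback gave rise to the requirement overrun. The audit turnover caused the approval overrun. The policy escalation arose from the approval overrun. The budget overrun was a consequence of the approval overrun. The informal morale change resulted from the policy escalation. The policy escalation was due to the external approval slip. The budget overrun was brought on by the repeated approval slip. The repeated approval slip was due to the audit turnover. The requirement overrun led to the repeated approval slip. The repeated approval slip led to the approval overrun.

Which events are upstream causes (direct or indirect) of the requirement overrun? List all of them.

the cross-team communication pushback, the external requirement miscommunication, the public hiring cut

Immediate cause of the requirement overrun: the cross-team communication pushback.
Further upstream: the public hiring cut, the external requirement miscommunication.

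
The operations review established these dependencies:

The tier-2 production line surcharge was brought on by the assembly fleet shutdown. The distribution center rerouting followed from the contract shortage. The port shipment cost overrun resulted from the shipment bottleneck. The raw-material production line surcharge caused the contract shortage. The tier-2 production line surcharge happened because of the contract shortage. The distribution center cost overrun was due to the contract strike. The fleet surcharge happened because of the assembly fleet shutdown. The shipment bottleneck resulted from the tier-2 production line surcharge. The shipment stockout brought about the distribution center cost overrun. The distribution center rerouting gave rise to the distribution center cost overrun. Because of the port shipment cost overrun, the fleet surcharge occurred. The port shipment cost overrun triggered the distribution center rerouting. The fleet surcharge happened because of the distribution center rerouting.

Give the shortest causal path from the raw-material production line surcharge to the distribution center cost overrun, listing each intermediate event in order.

the raw-material production line surcharge → the contract shortage → the distribution center rerouting → the distribution center cost overrun

the raw-material production line surcharge → the contract shortage
the contract shortage → the distribution center rerouting
the distribution center rerouting → the distribution center cost overrun
Length: 3 steps.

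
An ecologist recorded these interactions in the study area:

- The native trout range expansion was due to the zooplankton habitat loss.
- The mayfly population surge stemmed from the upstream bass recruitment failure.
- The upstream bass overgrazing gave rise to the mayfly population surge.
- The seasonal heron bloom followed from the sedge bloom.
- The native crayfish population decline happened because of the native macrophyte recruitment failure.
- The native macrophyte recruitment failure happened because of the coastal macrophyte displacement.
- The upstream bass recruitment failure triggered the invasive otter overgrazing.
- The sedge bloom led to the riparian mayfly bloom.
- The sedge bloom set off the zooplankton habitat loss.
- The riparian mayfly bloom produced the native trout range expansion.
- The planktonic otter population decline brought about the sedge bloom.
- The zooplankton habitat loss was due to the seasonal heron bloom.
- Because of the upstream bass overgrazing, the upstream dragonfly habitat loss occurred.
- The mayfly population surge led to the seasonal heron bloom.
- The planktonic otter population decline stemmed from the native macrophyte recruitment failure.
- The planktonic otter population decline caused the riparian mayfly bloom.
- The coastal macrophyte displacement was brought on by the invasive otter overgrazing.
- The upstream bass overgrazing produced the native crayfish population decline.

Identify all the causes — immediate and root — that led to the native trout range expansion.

the coastal macrophyte displacement, the invasive otter overgrazing, the mayfly population surge, the native macrophyte recruitment failure, the planktonic otter population decline, the riparian mayfly bloom, the seasonal heron bloom, the sedge bloom, the upstream bass overgrazing, the upstream bass recruitment failure, the zooplankton habitat loss

Immediate causes of the native trout range expansion: the zooplankton habitat loss, the riparian mayfly bloom.
Further upstream: the upstream bass overgrazing, the upstream bass recruitment failure, the invasive otter overgrazing, the coastal macrophyte displacement, the native macrophyte recruitment failure, the planktonic otter population decline, the mayfly population surge, the sedge bloom, the seasonal heron bloom.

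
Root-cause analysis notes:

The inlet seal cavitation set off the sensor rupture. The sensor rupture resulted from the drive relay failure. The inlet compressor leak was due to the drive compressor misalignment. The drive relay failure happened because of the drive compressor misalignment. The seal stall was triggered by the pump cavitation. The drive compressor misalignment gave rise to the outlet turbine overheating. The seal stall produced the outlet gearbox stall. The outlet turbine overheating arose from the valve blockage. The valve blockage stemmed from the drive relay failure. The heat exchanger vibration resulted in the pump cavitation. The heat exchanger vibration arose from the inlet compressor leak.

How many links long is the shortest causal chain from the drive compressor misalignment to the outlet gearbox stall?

Shortest chain: the drive compressor misalignment → the inlet compressor leak → the heat exchanger vibration → the pump cavitation → the seal stall → the outlet gearbox stall.

5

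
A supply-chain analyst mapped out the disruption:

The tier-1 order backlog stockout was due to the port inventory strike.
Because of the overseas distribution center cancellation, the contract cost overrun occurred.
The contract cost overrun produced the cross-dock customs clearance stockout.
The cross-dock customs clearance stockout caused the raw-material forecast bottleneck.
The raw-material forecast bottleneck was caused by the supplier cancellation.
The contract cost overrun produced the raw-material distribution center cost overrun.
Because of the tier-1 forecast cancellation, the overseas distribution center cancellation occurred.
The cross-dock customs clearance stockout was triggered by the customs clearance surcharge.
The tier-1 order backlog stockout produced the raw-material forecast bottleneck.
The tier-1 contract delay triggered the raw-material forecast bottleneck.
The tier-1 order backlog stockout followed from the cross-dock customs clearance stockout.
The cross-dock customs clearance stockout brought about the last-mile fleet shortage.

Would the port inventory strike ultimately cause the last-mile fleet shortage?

No

The port inventory strike leads to the tier-1 order backlog stockout, the raw-material forecast bottleneck; the last-mile fleet shortage is not among them.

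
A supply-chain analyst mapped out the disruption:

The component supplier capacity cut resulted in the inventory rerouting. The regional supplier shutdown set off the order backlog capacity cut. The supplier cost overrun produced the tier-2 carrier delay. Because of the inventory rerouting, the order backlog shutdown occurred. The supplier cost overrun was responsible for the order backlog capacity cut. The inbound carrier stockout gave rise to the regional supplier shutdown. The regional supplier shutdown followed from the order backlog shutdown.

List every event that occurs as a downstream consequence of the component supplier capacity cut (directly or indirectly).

Direct effects: the inventory rerouting.
2 steps out: the order backlog shutdown.
3 steps out: the regional supplier shutdown.
4 steps out: the order backlog capacity cut.
Not reachable from it: the supplier cost overrun, the tier-2 carrier delay, the inbound carrier stockout.

the inventory rerouting, the order backlog capacity cut, the order backlog shutdown, the regional supplier shutdown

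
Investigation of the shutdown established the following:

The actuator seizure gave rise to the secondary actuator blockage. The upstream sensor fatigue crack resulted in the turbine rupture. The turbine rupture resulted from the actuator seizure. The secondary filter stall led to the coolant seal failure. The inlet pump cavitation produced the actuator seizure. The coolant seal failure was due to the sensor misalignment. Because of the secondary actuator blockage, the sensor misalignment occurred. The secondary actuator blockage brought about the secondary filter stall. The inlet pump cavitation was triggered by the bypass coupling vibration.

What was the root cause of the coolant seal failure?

the bypass coupling vibration

Tracing upstream from the coolant seal failure: the coolant seal failure ← the sensor misalignment ← the secondary actuator blockage ← the actuator seizure ← the inlet pump cavitation ← the bypass coupling vibration.
The bypass coupling vibration has no stated cause, so it is the root.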